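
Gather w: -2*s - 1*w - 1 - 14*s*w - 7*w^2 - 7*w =-2*s - 7*w^2 + w*(-14*s - 8) - 1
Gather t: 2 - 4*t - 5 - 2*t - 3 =-6*t - 6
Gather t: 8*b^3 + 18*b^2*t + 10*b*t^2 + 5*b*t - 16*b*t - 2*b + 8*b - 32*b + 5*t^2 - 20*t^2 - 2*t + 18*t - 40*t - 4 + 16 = 8*b^3 - 26*b + t^2*(10*b - 15) + t*(18*b^2 - 11*b - 24) + 12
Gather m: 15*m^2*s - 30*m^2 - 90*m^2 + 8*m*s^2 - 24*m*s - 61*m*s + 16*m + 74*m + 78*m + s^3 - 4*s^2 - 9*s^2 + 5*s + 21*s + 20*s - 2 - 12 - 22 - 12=m^2*(15*s - 120) + m*(8*s^2 - 85*s + 168) + s^3 - 13*s^2 + 46*s - 48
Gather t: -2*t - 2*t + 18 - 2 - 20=-4*t - 4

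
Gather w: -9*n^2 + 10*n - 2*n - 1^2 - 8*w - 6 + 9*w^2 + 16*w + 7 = -9*n^2 + 8*n + 9*w^2 + 8*w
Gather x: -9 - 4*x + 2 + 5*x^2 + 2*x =5*x^2 - 2*x - 7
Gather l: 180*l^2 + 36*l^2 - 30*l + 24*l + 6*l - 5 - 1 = 216*l^2 - 6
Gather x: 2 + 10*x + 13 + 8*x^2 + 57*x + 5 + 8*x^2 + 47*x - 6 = 16*x^2 + 114*x + 14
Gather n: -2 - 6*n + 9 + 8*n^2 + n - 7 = 8*n^2 - 5*n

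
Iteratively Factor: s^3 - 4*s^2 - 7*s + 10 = (s - 5)*(s^2 + s - 2) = (s - 5)*(s - 1)*(s + 2)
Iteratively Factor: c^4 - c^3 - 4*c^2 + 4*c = (c)*(c^3 - c^2 - 4*c + 4) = c*(c - 2)*(c^2 + c - 2) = c*(c - 2)*(c + 2)*(c - 1)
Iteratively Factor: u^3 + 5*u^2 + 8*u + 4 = (u + 2)*(u^2 + 3*u + 2) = (u + 1)*(u + 2)*(u + 2)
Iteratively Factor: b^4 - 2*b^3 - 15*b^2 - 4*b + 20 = (b + 2)*(b^3 - 4*b^2 - 7*b + 10) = (b + 2)^2*(b^2 - 6*b + 5) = (b - 5)*(b + 2)^2*(b - 1)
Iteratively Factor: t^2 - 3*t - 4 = (t - 4)*(t + 1)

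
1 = 1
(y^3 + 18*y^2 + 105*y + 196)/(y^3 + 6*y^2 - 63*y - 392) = (y + 4)/(y - 8)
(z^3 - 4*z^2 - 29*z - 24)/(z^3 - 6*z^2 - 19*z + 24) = (z + 1)/(z - 1)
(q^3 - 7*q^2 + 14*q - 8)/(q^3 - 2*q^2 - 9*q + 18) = (q^2 - 5*q + 4)/(q^2 - 9)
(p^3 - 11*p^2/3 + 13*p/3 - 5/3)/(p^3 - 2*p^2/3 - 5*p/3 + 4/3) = (3*p - 5)/(3*p + 4)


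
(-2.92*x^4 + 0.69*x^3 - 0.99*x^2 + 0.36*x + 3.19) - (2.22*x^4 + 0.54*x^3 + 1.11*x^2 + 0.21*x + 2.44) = -5.14*x^4 + 0.15*x^3 - 2.1*x^2 + 0.15*x + 0.75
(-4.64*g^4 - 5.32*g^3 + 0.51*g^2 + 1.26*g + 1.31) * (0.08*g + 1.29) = -0.3712*g^5 - 6.4112*g^4 - 6.822*g^3 + 0.7587*g^2 + 1.7302*g + 1.6899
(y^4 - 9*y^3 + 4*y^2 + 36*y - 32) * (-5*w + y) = -5*w*y^4 + 45*w*y^3 - 20*w*y^2 - 180*w*y + 160*w + y^5 - 9*y^4 + 4*y^3 + 36*y^2 - 32*y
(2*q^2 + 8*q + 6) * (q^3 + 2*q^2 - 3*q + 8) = 2*q^5 + 12*q^4 + 16*q^3 + 4*q^2 + 46*q + 48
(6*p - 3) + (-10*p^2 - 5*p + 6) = -10*p^2 + p + 3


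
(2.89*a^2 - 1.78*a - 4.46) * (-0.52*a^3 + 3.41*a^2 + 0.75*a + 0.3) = -1.5028*a^5 + 10.7805*a^4 - 1.5831*a^3 - 15.6766*a^2 - 3.879*a - 1.338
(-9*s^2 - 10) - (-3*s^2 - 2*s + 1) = -6*s^2 + 2*s - 11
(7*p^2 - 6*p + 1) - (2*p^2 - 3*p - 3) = 5*p^2 - 3*p + 4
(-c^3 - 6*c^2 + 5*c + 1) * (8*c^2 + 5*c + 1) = -8*c^5 - 53*c^4 + 9*c^3 + 27*c^2 + 10*c + 1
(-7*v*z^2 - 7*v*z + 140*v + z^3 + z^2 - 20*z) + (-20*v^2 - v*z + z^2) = -20*v^2 - 7*v*z^2 - 8*v*z + 140*v + z^3 + 2*z^2 - 20*z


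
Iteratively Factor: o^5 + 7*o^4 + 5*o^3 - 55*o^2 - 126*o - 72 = (o + 3)*(o^4 + 4*o^3 - 7*o^2 - 34*o - 24) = (o - 3)*(o + 3)*(o^3 + 7*o^2 + 14*o + 8) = (o - 3)*(o + 1)*(o + 3)*(o^2 + 6*o + 8) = (o - 3)*(o + 1)*(o + 2)*(o + 3)*(o + 4)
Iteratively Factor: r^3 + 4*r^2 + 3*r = (r + 3)*(r^2 + r) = (r + 1)*(r + 3)*(r)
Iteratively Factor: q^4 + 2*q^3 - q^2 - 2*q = (q + 2)*(q^3 - q) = (q + 1)*(q + 2)*(q^2 - q) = (q - 1)*(q + 1)*(q + 2)*(q)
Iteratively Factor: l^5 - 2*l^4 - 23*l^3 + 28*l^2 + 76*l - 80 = (l + 4)*(l^4 - 6*l^3 + l^2 + 24*l - 20) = (l + 2)*(l + 4)*(l^3 - 8*l^2 + 17*l - 10) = (l - 5)*(l + 2)*(l + 4)*(l^2 - 3*l + 2) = (l - 5)*(l - 1)*(l + 2)*(l + 4)*(l - 2)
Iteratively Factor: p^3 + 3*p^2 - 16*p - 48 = (p + 4)*(p^2 - p - 12) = (p + 3)*(p + 4)*(p - 4)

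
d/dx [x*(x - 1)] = 2*x - 1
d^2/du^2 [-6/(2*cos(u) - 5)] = 12*(5*cos(u) + cos(2*u) - 3)/(2*cos(u) - 5)^3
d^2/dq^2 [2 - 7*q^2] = -14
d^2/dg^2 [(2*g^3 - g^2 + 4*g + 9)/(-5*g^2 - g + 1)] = 6*(-39*g^3 - 218*g^2 - 67*g - 19)/(125*g^6 + 75*g^5 - 60*g^4 - 29*g^3 + 12*g^2 + 3*g - 1)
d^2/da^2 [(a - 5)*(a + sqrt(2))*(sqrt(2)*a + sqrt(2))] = 2*sqrt(2)*(3*a - 4 + sqrt(2))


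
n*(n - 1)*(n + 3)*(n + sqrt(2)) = n^4 + sqrt(2)*n^3 + 2*n^3 - 3*n^2 + 2*sqrt(2)*n^2 - 3*sqrt(2)*n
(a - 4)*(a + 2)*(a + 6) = a^3 + 4*a^2 - 20*a - 48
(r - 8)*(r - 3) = r^2 - 11*r + 24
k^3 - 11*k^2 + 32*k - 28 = (k - 7)*(k - 2)^2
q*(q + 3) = q^2 + 3*q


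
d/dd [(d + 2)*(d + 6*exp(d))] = d + (d + 2)*(6*exp(d) + 1) + 6*exp(d)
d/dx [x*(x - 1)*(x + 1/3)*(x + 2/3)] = 4*x^3 - 14*x/9 - 2/9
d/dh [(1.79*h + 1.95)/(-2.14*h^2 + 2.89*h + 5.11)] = (3.8306*h^2 + 8.346*h + 3.5114)/(4.5796*h^4 - 12.3692*h^3 - 13.5187*h^2 + 29.5358*h + 26.1121)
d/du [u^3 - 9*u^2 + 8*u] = 3*u^2 - 18*u + 8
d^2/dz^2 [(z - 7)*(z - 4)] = 2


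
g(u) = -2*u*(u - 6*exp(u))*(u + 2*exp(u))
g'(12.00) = 15893692019481.75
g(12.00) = 7629054663458.63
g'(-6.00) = -215.53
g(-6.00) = 432.71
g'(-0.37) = -1.18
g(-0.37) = -3.38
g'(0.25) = 64.76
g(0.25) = 10.50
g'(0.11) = 38.49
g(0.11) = 3.40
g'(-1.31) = -15.08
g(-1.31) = 5.91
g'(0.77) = 317.65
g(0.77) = 95.53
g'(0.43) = 117.23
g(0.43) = 26.50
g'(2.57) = 26344.70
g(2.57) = 11186.19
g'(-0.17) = 9.00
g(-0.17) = -2.70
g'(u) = -2*u*(1 - 6*exp(u))*(u + 2*exp(u)) - 2*u*(u - 6*exp(u))*(2*exp(u) + 1) - 2*(u - 6*exp(u))*(u + 2*exp(u))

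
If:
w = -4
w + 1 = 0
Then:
No Solution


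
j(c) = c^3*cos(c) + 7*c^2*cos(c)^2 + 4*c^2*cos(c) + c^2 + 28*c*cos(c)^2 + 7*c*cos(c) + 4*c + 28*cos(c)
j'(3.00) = 46.46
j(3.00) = 54.19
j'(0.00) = 39.00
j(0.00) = 28.00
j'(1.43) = -52.48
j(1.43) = 15.73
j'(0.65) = -1.74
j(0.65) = 43.91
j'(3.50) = -58.74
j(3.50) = 52.19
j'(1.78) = -24.77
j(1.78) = 1.19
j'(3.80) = -99.95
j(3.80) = 27.17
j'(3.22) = 3.81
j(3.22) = 59.97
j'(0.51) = 12.43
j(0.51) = 43.14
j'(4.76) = 306.37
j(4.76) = 54.72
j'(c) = -c^3*sin(c) - 14*c^2*sin(c)*cos(c) - 4*c^2*sin(c) + 3*c^2*cos(c) - 56*c*sin(c)*cos(c) - 7*c*sin(c) + 14*c*cos(c)^2 + 8*c*cos(c) + 2*c - 28*sin(c) + 28*cos(c)^2 + 7*cos(c) + 4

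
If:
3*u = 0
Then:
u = 0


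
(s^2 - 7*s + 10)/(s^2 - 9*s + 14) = (s - 5)/(s - 7)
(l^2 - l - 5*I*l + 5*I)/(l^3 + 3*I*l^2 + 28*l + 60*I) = (l - 1)/(l^2 + 8*I*l - 12)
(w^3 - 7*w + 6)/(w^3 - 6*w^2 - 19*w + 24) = (w - 2)/(w - 8)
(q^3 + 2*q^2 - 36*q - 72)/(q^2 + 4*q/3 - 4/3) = 3*(q^2 - 36)/(3*q - 2)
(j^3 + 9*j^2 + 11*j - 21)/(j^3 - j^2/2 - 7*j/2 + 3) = 2*(j^2 + 10*j + 21)/(2*j^2 + j - 6)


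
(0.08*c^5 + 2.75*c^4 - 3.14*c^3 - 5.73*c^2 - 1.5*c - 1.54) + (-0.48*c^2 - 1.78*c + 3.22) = 0.08*c^5 + 2.75*c^4 - 3.14*c^3 - 6.21*c^2 - 3.28*c + 1.68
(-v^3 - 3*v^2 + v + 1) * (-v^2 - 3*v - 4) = v^5 + 6*v^4 + 12*v^3 + 8*v^2 - 7*v - 4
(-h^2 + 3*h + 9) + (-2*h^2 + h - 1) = -3*h^2 + 4*h + 8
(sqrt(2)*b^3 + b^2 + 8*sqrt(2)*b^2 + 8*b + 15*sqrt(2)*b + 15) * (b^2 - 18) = sqrt(2)*b^5 + b^4 + 8*sqrt(2)*b^4 - 3*sqrt(2)*b^3 + 8*b^3 - 144*sqrt(2)*b^2 - 3*b^2 - 270*sqrt(2)*b - 144*b - 270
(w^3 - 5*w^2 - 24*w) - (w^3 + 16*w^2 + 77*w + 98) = -21*w^2 - 101*w - 98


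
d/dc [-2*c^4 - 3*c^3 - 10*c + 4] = -8*c^3 - 9*c^2 - 10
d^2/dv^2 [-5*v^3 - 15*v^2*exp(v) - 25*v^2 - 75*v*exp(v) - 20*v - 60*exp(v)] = -15*v^2*exp(v) - 135*v*exp(v) - 30*v - 240*exp(v) - 50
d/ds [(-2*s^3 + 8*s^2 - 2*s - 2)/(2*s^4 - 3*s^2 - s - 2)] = 2*((3*s^2 - 8*s + 1)*(-2*s^4 + 3*s^2 + s + 2) - (-8*s^3 + 6*s + 1)*(s^3 - 4*s^2 + s + 1))/(-2*s^4 + 3*s^2 + s + 2)^2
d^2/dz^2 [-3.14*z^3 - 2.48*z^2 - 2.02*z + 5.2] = -18.84*z - 4.96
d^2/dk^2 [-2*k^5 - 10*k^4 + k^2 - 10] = -40*k^3 - 120*k^2 + 2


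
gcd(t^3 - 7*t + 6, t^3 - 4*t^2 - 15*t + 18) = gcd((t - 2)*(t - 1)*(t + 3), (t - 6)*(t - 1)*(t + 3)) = t^2 + 2*t - 3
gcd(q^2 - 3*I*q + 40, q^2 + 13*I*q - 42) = 1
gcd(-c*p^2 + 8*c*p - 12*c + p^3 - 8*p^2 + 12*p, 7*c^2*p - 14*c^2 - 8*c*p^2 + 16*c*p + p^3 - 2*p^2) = -c*p + 2*c + p^2 - 2*p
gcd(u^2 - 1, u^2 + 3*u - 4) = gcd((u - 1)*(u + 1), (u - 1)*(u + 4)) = u - 1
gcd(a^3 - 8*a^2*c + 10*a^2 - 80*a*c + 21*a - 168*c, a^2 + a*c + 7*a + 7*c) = a + 7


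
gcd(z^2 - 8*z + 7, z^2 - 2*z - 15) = 1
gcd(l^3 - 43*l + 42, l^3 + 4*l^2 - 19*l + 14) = l^2 + 6*l - 7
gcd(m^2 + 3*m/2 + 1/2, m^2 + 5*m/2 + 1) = m + 1/2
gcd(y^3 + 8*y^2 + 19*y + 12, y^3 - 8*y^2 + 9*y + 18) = y + 1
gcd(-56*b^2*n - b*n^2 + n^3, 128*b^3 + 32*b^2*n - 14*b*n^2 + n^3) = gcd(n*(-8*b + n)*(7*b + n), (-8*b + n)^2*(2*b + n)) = 8*b - n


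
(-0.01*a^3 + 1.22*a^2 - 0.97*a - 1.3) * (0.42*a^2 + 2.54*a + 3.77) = -0.0042*a^5 + 0.487*a^4 + 2.6537*a^3 + 1.5896*a^2 - 6.9589*a - 4.901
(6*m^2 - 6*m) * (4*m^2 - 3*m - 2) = 24*m^4 - 42*m^3 + 6*m^2 + 12*m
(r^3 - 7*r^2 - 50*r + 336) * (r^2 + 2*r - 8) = r^5 - 5*r^4 - 72*r^3 + 292*r^2 + 1072*r - 2688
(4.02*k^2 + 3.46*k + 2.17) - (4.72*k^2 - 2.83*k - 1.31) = -0.7*k^2 + 6.29*k + 3.48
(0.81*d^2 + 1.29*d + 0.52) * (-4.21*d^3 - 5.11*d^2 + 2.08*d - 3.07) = -3.4101*d^5 - 9.57*d^4 - 7.0963*d^3 - 2.4607*d^2 - 2.8787*d - 1.5964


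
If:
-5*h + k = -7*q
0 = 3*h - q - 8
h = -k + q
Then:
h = 32/9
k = -8/9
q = 8/3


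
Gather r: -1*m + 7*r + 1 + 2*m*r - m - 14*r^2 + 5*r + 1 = -2*m - 14*r^2 + r*(2*m + 12) + 2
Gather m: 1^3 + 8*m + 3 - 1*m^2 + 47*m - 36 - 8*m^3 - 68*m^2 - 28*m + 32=-8*m^3 - 69*m^2 + 27*m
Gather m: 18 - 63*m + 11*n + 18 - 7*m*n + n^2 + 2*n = m*(-7*n - 63) + n^2 + 13*n + 36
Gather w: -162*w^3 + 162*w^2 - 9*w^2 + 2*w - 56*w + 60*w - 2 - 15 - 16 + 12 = -162*w^3 + 153*w^2 + 6*w - 21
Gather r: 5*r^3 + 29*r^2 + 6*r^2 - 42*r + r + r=5*r^3 + 35*r^2 - 40*r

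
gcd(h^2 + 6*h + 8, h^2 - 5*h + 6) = 1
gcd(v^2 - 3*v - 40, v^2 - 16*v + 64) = v - 8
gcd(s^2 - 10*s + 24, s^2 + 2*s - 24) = s - 4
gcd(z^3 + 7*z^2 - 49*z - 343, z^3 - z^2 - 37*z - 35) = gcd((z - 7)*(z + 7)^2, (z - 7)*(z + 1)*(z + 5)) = z - 7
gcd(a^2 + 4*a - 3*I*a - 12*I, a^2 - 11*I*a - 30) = 1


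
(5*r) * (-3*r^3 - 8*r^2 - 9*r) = -15*r^4 - 40*r^3 - 45*r^2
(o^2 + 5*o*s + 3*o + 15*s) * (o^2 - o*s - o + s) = o^4 + 4*o^3*s + 2*o^3 - 5*o^2*s^2 + 8*o^2*s - 3*o^2 - 10*o*s^2 - 12*o*s + 15*s^2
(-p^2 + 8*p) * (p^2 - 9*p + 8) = -p^4 + 17*p^3 - 80*p^2 + 64*p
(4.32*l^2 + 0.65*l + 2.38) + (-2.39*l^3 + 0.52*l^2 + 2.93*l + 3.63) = -2.39*l^3 + 4.84*l^2 + 3.58*l + 6.01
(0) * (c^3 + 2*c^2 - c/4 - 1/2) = 0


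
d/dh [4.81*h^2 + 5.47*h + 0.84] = 9.62*h + 5.47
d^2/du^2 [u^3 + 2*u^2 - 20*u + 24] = 6*u + 4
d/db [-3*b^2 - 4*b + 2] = -6*b - 4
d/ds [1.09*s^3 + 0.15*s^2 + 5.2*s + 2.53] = 3.27*s^2 + 0.3*s + 5.2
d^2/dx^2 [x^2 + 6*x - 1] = 2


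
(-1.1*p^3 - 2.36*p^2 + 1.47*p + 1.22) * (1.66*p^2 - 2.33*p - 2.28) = -1.826*p^5 - 1.3546*p^4 + 10.447*p^3 + 3.9809*p^2 - 6.1942*p - 2.7816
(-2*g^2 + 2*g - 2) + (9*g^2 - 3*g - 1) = 7*g^2 - g - 3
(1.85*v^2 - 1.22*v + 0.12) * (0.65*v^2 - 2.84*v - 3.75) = 1.2025*v^4 - 6.047*v^3 - 3.3947*v^2 + 4.2342*v - 0.45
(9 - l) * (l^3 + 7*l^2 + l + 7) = -l^4 + 2*l^3 + 62*l^2 + 2*l + 63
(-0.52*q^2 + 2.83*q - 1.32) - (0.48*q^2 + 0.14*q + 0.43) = -1.0*q^2 + 2.69*q - 1.75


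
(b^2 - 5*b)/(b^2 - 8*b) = (b - 5)/(b - 8)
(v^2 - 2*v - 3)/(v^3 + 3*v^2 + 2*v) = (v - 3)/(v*(v + 2))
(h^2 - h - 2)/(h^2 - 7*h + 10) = (h + 1)/(h - 5)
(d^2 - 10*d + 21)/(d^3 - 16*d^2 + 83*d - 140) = (d - 3)/(d^2 - 9*d + 20)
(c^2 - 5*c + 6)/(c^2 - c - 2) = (c - 3)/(c + 1)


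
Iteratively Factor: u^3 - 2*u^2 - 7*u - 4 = (u + 1)*(u^2 - 3*u - 4) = (u - 4)*(u + 1)*(u + 1)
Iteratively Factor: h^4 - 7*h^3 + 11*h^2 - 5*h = (h)*(h^3 - 7*h^2 + 11*h - 5) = h*(h - 1)*(h^2 - 6*h + 5) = h*(h - 5)*(h - 1)*(h - 1)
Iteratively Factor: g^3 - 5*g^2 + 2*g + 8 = (g + 1)*(g^2 - 6*g + 8) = (g - 4)*(g + 1)*(g - 2)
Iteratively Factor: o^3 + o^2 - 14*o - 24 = (o + 2)*(o^2 - o - 12) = (o - 4)*(o + 2)*(o + 3)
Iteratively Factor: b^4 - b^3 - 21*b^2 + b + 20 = (b - 5)*(b^3 + 4*b^2 - b - 4) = (b - 5)*(b - 1)*(b^2 + 5*b + 4) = (b - 5)*(b - 1)*(b + 1)*(b + 4)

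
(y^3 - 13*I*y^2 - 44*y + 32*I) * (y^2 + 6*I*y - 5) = y^5 - 7*I*y^4 + 29*y^3 - 167*I*y^2 + 28*y - 160*I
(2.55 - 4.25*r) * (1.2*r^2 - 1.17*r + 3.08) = -5.1*r^3 + 8.0325*r^2 - 16.0735*r + 7.854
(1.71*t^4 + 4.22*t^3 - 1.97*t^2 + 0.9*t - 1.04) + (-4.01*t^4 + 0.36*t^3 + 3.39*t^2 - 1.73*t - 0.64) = -2.3*t^4 + 4.58*t^3 + 1.42*t^2 - 0.83*t - 1.68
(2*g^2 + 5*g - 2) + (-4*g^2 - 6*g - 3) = -2*g^2 - g - 5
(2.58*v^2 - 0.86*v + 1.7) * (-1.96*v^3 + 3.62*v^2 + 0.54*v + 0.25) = -5.0568*v^5 + 11.0252*v^4 - 5.052*v^3 + 6.3346*v^2 + 0.703*v + 0.425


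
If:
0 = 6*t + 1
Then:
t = -1/6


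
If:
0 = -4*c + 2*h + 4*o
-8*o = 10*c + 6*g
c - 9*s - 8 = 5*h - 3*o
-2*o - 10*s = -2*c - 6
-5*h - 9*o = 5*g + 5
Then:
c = -431/872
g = 85/872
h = -453/218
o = 475/872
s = 171/436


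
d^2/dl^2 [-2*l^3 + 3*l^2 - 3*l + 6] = 6 - 12*l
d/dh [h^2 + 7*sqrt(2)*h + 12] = 2*h + 7*sqrt(2)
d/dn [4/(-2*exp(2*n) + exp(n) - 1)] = (16*exp(n) - 4)*exp(n)/(2*exp(2*n) - exp(n) + 1)^2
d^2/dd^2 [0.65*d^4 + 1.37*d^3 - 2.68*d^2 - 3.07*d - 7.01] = 7.8*d^2 + 8.22*d - 5.36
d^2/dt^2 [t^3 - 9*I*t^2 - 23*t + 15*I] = 6*t - 18*I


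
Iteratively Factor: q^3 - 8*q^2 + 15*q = (q)*(q^2 - 8*q + 15) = q*(q - 3)*(q - 5)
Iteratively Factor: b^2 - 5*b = (b - 5)*(b)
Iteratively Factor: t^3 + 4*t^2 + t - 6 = (t - 1)*(t^2 + 5*t + 6) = (t - 1)*(t + 2)*(t + 3)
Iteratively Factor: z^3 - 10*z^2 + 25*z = (z)*(z^2 - 10*z + 25) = z*(z - 5)*(z - 5)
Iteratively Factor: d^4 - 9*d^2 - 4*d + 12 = (d + 2)*(d^3 - 2*d^2 - 5*d + 6) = (d - 3)*(d + 2)*(d^2 + d - 2) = (d - 3)*(d + 2)^2*(d - 1)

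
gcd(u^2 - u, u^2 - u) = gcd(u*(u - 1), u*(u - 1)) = u^2 - u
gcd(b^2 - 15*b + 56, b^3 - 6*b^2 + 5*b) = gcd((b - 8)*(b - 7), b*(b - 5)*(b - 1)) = 1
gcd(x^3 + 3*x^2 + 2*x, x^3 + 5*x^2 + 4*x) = x^2 + x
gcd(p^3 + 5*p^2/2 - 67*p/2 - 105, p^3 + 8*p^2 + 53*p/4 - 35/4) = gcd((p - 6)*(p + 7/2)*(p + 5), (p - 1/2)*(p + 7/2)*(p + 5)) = p^2 + 17*p/2 + 35/2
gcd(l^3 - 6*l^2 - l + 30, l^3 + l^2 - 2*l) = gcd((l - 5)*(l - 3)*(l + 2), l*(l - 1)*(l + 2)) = l + 2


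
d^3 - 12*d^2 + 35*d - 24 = (d - 8)*(d - 3)*(d - 1)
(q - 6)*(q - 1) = q^2 - 7*q + 6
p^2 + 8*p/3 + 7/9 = (p + 1/3)*(p + 7/3)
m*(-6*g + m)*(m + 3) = -6*g*m^2 - 18*g*m + m^3 + 3*m^2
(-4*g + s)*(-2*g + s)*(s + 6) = 8*g^2*s + 48*g^2 - 6*g*s^2 - 36*g*s + s^3 + 6*s^2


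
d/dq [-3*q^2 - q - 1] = -6*q - 1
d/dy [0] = 0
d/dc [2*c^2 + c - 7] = 4*c + 1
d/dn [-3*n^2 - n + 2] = -6*n - 1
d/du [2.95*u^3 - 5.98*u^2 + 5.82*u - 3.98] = 8.85*u^2 - 11.96*u + 5.82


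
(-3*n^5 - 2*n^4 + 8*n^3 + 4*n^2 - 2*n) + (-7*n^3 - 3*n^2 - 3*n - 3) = -3*n^5 - 2*n^4 + n^3 + n^2 - 5*n - 3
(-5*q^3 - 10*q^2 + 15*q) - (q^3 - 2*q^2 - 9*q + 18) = -6*q^3 - 8*q^2 + 24*q - 18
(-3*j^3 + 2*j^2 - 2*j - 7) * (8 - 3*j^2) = 9*j^5 - 6*j^4 - 18*j^3 + 37*j^2 - 16*j - 56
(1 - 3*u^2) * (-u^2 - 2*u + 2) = 3*u^4 + 6*u^3 - 7*u^2 - 2*u + 2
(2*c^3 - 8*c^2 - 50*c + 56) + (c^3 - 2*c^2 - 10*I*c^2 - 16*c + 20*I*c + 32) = 3*c^3 - 10*c^2 - 10*I*c^2 - 66*c + 20*I*c + 88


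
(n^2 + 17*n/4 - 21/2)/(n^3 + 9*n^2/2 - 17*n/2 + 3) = (4*n - 7)/(2*(2*n^2 - 3*n + 1))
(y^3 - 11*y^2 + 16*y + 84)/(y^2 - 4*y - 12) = y - 7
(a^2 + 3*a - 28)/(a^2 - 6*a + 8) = (a + 7)/(a - 2)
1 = 1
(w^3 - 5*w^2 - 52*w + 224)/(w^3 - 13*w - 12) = (w^2 - w - 56)/(w^2 + 4*w + 3)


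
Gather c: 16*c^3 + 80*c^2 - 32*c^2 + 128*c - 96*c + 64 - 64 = 16*c^3 + 48*c^2 + 32*c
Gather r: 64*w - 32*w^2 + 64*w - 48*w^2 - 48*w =-80*w^2 + 80*w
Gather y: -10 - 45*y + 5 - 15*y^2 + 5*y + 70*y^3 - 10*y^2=70*y^3 - 25*y^2 - 40*y - 5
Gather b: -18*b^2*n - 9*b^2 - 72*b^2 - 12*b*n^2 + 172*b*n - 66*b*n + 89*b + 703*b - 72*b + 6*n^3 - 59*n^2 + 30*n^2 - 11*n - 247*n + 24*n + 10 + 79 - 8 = b^2*(-18*n - 81) + b*(-12*n^2 + 106*n + 720) + 6*n^3 - 29*n^2 - 234*n + 81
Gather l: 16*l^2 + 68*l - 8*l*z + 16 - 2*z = 16*l^2 + l*(68 - 8*z) - 2*z + 16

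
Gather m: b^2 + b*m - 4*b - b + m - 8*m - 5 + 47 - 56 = b^2 - 5*b + m*(b - 7) - 14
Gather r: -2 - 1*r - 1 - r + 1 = -2*r - 2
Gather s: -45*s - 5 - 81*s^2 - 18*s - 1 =-81*s^2 - 63*s - 6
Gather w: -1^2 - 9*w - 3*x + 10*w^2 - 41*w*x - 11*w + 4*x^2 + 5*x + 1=10*w^2 + w*(-41*x - 20) + 4*x^2 + 2*x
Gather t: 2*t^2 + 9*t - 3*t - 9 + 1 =2*t^2 + 6*t - 8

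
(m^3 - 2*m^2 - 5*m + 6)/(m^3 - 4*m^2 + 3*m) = (m + 2)/m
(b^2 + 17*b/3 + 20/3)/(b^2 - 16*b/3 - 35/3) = (b + 4)/(b - 7)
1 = 1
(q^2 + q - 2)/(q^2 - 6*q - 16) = (q - 1)/(q - 8)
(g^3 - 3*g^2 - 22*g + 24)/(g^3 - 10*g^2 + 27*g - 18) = (g + 4)/(g - 3)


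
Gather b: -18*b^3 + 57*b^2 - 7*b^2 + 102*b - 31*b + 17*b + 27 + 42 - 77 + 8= -18*b^3 + 50*b^2 + 88*b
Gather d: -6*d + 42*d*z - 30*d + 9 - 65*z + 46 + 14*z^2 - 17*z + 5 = d*(42*z - 36) + 14*z^2 - 82*z + 60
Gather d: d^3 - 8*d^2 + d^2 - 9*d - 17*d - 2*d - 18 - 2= d^3 - 7*d^2 - 28*d - 20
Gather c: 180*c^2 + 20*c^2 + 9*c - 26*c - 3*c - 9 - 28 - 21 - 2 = 200*c^2 - 20*c - 60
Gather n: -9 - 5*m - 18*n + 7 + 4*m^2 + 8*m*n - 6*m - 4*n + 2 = 4*m^2 - 11*m + n*(8*m - 22)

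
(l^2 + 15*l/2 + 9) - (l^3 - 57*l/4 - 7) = -l^3 + l^2 + 87*l/4 + 16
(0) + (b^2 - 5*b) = b^2 - 5*b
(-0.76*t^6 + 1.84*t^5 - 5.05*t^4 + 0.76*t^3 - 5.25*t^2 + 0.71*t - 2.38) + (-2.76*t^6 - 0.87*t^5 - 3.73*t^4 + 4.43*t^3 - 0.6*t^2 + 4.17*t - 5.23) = -3.52*t^6 + 0.97*t^5 - 8.78*t^4 + 5.19*t^3 - 5.85*t^2 + 4.88*t - 7.61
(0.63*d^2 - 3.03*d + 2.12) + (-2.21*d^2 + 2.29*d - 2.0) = -1.58*d^2 - 0.74*d + 0.12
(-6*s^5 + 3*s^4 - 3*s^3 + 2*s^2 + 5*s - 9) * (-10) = 60*s^5 - 30*s^4 + 30*s^3 - 20*s^2 - 50*s + 90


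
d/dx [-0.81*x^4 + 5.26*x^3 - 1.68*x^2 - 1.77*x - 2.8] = -3.24*x^3 + 15.78*x^2 - 3.36*x - 1.77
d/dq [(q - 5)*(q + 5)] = 2*q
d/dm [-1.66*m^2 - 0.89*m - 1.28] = -3.32*m - 0.89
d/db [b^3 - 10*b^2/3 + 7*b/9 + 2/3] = 3*b^2 - 20*b/3 + 7/9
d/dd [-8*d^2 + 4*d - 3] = 4 - 16*d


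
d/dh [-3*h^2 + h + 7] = 1 - 6*h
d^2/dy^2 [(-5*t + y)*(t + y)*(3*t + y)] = -2*t + 6*y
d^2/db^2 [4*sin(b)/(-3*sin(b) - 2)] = 8*(-3*sin(b)^2 + 2*sin(b) + 6)/(3*sin(b) + 2)^3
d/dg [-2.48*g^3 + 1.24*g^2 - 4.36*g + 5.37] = -7.44*g^2 + 2.48*g - 4.36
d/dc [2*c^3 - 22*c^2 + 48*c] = 6*c^2 - 44*c + 48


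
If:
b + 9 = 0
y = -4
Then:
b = -9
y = -4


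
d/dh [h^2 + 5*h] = 2*h + 5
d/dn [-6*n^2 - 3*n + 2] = -12*n - 3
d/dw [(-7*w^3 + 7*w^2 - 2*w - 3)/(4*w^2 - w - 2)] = (-28*w^4 + 14*w^3 + 43*w^2 - 4*w + 1)/(16*w^4 - 8*w^3 - 15*w^2 + 4*w + 4)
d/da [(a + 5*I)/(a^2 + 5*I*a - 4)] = (-a^2 - 10*I*a + 21)/(a^4 + 10*I*a^3 - 33*a^2 - 40*I*a + 16)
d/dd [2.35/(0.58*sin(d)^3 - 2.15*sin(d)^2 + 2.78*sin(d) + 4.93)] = (-4.089*sin(d)^2 + 10.105*sin(d) - 6.533)*cos(d)/(0.58*sin(d)^3 - 2.15*sin(d)^2 + 2.78*sin(d) + 4.93)^2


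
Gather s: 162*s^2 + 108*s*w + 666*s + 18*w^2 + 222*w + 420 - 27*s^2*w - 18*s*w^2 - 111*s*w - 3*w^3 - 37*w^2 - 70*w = s^2*(162 - 27*w) + s*(-18*w^2 - 3*w + 666) - 3*w^3 - 19*w^2 + 152*w + 420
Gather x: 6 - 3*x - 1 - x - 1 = 4 - 4*x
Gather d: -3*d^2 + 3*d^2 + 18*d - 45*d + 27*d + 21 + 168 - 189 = 0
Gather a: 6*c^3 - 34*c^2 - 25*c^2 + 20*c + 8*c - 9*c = 6*c^3 - 59*c^2 + 19*c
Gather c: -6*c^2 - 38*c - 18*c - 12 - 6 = -6*c^2 - 56*c - 18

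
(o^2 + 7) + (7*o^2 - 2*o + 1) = 8*o^2 - 2*o + 8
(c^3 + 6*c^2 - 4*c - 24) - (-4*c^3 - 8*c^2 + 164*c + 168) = 5*c^3 + 14*c^2 - 168*c - 192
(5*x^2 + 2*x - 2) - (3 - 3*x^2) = 8*x^2 + 2*x - 5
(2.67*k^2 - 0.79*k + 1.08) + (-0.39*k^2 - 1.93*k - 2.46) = 2.28*k^2 - 2.72*k - 1.38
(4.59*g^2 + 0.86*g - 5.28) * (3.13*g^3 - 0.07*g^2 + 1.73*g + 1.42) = 14.3667*g^5 + 2.3705*g^4 - 8.6459*g^3 + 8.3752*g^2 - 7.9132*g - 7.4976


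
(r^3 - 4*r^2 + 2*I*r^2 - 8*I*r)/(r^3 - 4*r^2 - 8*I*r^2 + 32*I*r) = (r + 2*I)/(r - 8*I)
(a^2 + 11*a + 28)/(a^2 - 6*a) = (a^2 + 11*a + 28)/(a*(a - 6))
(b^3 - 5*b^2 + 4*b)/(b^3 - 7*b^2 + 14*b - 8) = b/(b - 2)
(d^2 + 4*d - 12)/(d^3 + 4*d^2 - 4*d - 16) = (d + 6)/(d^2 + 6*d + 8)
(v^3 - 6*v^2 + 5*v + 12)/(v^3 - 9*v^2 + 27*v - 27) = (v^2 - 3*v - 4)/(v^2 - 6*v + 9)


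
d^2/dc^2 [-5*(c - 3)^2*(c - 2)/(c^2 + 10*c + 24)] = 30*(-59*c^3 - 414*c^2 + 108*c + 3672)/(c^6 + 30*c^5 + 372*c^4 + 2440*c^3 + 8928*c^2 + 17280*c + 13824)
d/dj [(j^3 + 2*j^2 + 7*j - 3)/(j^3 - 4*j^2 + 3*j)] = (-6*j^4 - 8*j^3 + 43*j^2 - 24*j + 9)/(j^2*(j^4 - 8*j^3 + 22*j^2 - 24*j + 9))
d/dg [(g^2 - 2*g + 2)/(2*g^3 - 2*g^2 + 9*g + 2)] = (-2*g^4 + 8*g^3 - 7*g^2 + 12*g - 22)/(4*g^6 - 8*g^5 + 40*g^4 - 28*g^3 + 73*g^2 + 36*g + 4)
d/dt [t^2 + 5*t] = 2*t + 5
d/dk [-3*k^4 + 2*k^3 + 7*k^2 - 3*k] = -12*k^3 + 6*k^2 + 14*k - 3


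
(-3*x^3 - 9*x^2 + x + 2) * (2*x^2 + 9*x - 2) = -6*x^5 - 45*x^4 - 73*x^3 + 31*x^2 + 16*x - 4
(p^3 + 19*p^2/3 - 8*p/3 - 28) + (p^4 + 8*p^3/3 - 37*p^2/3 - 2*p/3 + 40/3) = p^4 + 11*p^3/3 - 6*p^2 - 10*p/3 - 44/3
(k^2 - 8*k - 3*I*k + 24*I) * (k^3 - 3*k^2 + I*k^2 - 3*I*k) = k^5 - 11*k^4 - 2*I*k^4 + 27*k^3 + 22*I*k^3 - 33*k^2 - 48*I*k^2 + 72*k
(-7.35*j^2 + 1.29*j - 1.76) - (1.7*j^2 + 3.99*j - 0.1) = -9.05*j^2 - 2.7*j - 1.66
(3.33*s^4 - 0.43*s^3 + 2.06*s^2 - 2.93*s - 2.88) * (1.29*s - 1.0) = 4.2957*s^5 - 3.8847*s^4 + 3.0874*s^3 - 5.8397*s^2 - 0.7852*s + 2.88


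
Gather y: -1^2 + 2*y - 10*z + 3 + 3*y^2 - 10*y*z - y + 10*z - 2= 3*y^2 + y*(1 - 10*z)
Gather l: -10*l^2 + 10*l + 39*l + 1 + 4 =-10*l^2 + 49*l + 5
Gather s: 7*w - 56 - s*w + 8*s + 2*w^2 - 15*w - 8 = s*(8 - w) + 2*w^2 - 8*w - 64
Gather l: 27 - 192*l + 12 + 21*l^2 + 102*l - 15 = 21*l^2 - 90*l + 24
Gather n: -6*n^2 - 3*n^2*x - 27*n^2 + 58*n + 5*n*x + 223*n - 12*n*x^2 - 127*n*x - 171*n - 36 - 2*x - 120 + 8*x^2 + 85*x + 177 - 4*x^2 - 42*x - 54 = n^2*(-3*x - 33) + n*(-12*x^2 - 122*x + 110) + 4*x^2 + 41*x - 33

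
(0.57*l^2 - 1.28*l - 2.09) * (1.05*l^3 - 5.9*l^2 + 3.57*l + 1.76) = 0.5985*l^5 - 4.707*l^4 + 7.3924*l^3 + 8.7646*l^2 - 9.7141*l - 3.6784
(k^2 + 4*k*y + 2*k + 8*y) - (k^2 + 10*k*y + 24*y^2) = -6*k*y + 2*k - 24*y^2 + 8*y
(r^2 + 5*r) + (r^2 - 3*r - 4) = 2*r^2 + 2*r - 4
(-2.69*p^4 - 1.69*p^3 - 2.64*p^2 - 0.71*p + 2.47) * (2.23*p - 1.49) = -5.9987*p^5 + 0.2394*p^4 - 3.3691*p^3 + 2.3503*p^2 + 6.566*p - 3.6803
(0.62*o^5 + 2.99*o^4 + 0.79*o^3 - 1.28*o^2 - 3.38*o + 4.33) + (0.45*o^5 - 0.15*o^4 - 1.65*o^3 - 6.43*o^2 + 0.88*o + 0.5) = 1.07*o^5 + 2.84*o^4 - 0.86*o^3 - 7.71*o^2 - 2.5*o + 4.83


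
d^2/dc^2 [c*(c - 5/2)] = 2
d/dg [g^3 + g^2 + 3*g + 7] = 3*g^2 + 2*g + 3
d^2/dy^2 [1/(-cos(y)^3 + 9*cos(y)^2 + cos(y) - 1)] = ((-sin(y)^2*cos(y) + 9*sin(y)^2 - 8)*(cos(y) + 72*cos(2*y) - 9*cos(3*y))/4 - 2*(-3*cos(y)^2 + 18*cos(y) + 1)^2*sin(y)^2)/(-sin(y)^2*cos(y) + 9*sin(y)^2 - 8)^3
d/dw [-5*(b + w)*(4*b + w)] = -25*b - 10*w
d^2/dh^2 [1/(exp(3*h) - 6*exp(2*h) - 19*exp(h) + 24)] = ((-9*exp(2*h) + 24*exp(h) + 19)*(exp(3*h) - 6*exp(2*h) - 19*exp(h) + 24) + 2*(-3*exp(2*h) + 12*exp(h) + 19)^2*exp(h))*exp(h)/(exp(3*h) - 6*exp(2*h) - 19*exp(h) + 24)^3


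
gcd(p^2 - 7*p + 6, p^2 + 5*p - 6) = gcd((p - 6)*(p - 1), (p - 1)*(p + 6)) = p - 1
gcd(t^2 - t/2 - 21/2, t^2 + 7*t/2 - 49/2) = t - 7/2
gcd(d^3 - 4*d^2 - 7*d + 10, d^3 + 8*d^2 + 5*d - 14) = d^2 + d - 2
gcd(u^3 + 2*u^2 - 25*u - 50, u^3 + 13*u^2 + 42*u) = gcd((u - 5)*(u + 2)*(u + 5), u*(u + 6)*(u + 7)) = 1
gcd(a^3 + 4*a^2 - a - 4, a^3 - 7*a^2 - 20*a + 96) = a + 4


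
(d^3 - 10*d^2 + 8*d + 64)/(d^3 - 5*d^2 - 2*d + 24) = (d - 8)/(d - 3)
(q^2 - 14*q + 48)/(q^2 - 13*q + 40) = (q - 6)/(q - 5)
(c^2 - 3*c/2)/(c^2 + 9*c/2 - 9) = c/(c + 6)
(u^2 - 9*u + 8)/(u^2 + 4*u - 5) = (u - 8)/(u + 5)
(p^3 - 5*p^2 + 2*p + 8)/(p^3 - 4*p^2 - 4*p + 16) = (p + 1)/(p + 2)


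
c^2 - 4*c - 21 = (c - 7)*(c + 3)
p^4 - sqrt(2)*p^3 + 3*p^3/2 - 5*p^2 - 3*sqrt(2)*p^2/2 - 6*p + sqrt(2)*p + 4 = (p - 1/2)*(p + 2)*(p - 2*sqrt(2))*(p + sqrt(2))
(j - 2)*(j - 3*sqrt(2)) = j^2 - 3*sqrt(2)*j - 2*j + 6*sqrt(2)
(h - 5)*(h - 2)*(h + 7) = h^3 - 39*h + 70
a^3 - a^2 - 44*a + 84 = (a - 6)*(a - 2)*(a + 7)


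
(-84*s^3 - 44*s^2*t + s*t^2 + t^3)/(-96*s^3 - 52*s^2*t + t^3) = (7*s - t)/(8*s - t)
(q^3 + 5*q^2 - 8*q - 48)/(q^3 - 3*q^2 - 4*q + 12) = (q^2 + 8*q + 16)/(q^2 - 4)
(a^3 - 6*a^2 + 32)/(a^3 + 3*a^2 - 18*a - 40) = (a - 4)/(a + 5)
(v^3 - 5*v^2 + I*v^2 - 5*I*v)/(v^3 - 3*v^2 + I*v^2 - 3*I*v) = (v - 5)/(v - 3)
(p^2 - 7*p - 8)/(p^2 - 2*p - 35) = (-p^2 + 7*p + 8)/(-p^2 + 2*p + 35)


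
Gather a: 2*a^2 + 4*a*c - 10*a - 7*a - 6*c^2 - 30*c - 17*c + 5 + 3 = 2*a^2 + a*(4*c - 17) - 6*c^2 - 47*c + 8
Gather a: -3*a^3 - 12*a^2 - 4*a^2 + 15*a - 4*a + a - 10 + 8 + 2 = -3*a^3 - 16*a^2 + 12*a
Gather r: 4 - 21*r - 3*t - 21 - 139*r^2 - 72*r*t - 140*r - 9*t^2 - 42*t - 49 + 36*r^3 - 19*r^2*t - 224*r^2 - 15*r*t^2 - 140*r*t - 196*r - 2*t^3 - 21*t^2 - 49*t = 36*r^3 + r^2*(-19*t - 363) + r*(-15*t^2 - 212*t - 357) - 2*t^3 - 30*t^2 - 94*t - 66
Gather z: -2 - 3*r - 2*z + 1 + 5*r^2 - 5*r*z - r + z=5*r^2 - 4*r + z*(-5*r - 1) - 1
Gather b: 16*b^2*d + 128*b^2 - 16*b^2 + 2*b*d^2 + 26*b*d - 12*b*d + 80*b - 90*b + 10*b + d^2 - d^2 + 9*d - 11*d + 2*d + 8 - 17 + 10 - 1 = b^2*(16*d + 112) + b*(2*d^2 + 14*d)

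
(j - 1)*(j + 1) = j^2 - 1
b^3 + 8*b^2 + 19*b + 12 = (b + 1)*(b + 3)*(b + 4)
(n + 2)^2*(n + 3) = n^3 + 7*n^2 + 16*n + 12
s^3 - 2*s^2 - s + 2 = (s - 2)*(s - 1)*(s + 1)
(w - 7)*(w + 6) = w^2 - w - 42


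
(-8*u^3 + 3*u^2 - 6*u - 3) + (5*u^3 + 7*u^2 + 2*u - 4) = -3*u^3 + 10*u^2 - 4*u - 7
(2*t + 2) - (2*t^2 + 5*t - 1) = -2*t^2 - 3*t + 3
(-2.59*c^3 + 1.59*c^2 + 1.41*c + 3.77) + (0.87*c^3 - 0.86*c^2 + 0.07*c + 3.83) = -1.72*c^3 + 0.73*c^2 + 1.48*c + 7.6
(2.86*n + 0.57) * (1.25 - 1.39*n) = -3.9754*n^2 + 2.7827*n + 0.7125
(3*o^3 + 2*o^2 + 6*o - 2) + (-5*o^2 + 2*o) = 3*o^3 - 3*o^2 + 8*o - 2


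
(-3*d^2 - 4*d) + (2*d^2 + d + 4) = -d^2 - 3*d + 4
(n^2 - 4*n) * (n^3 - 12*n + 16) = n^5 - 4*n^4 - 12*n^3 + 64*n^2 - 64*n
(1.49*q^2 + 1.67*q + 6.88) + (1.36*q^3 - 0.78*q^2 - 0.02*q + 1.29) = 1.36*q^3 + 0.71*q^2 + 1.65*q + 8.17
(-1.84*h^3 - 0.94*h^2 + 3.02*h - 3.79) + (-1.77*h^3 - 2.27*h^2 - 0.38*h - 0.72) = -3.61*h^3 - 3.21*h^2 + 2.64*h - 4.51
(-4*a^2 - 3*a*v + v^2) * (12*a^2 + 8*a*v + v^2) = -48*a^4 - 68*a^3*v - 16*a^2*v^2 + 5*a*v^3 + v^4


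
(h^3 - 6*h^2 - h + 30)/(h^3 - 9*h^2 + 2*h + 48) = (h - 5)/(h - 8)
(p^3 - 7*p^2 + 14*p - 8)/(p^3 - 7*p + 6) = (p - 4)/(p + 3)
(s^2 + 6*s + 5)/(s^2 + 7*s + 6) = (s + 5)/(s + 6)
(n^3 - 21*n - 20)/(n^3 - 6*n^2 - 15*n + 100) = (n + 1)/(n - 5)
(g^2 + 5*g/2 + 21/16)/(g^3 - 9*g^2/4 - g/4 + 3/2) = (g + 7/4)/(g^2 - 3*g + 2)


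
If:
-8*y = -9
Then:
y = 9/8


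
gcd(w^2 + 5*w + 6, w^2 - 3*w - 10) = w + 2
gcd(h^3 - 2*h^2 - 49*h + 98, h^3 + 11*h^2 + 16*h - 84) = h^2 + 5*h - 14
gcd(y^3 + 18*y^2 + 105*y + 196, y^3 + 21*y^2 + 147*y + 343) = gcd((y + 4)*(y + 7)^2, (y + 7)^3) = y^2 + 14*y + 49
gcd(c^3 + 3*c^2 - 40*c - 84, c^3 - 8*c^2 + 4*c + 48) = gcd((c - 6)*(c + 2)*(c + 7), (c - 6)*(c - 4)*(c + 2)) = c^2 - 4*c - 12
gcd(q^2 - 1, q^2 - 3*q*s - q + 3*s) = q - 1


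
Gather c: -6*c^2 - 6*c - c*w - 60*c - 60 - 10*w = -6*c^2 + c*(-w - 66) - 10*w - 60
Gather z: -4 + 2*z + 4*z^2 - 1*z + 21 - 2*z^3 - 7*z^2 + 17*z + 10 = -2*z^3 - 3*z^2 + 18*z + 27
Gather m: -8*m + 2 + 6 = 8 - 8*m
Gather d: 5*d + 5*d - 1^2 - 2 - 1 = 10*d - 4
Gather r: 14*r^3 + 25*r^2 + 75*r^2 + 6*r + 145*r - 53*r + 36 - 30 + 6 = 14*r^3 + 100*r^2 + 98*r + 12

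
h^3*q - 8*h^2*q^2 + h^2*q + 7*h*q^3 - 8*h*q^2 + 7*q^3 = (h - 7*q)*(h - q)*(h*q + q)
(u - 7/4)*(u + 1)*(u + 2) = u^3 + 5*u^2/4 - 13*u/4 - 7/2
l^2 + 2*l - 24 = (l - 4)*(l + 6)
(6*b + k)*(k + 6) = 6*b*k + 36*b + k^2 + 6*k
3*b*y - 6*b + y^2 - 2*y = (3*b + y)*(y - 2)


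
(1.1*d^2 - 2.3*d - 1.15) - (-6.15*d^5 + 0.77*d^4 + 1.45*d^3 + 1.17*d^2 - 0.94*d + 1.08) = 6.15*d^5 - 0.77*d^4 - 1.45*d^3 - 0.0699999999999998*d^2 - 1.36*d - 2.23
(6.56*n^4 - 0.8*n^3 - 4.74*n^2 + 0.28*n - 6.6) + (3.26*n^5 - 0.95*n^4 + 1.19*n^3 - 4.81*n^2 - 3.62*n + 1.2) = 3.26*n^5 + 5.61*n^4 + 0.39*n^3 - 9.55*n^2 - 3.34*n - 5.4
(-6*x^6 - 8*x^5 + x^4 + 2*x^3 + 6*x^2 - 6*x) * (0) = 0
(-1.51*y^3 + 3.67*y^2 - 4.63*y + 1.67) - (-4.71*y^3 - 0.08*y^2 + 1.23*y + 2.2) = 3.2*y^3 + 3.75*y^2 - 5.86*y - 0.53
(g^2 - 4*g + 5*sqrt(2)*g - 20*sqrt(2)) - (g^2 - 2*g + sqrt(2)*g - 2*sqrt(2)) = -2*g + 4*sqrt(2)*g - 18*sqrt(2)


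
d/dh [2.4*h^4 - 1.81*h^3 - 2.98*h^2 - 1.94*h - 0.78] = 9.6*h^3 - 5.43*h^2 - 5.96*h - 1.94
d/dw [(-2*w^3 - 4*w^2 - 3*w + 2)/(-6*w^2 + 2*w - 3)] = (12*w^4 - 8*w^3 - 8*w^2 + 48*w + 5)/(36*w^4 - 24*w^3 + 40*w^2 - 12*w + 9)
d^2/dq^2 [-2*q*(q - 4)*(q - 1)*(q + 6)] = -24*q^2 - 12*q + 104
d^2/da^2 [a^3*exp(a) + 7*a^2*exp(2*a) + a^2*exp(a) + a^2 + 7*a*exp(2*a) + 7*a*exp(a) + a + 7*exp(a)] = a^3*exp(a) + 28*a^2*exp(2*a) + 7*a^2*exp(a) + 84*a*exp(2*a) + 17*a*exp(a) + 42*exp(2*a) + 23*exp(a) + 2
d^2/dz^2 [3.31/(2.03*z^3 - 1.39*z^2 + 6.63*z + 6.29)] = ((9.2018 - 40.3158*z)*(2.03*z^3 - 1.39*z^2 + 6.63*z + 6.29) + 3.31*(6.09*z^2 - 2.78*z + 6.63)*(12.18*z^2 - 5.56*z + 13.26))/(2.03*z^3 - 1.39*z^2 + 6.63*z + 6.29)^3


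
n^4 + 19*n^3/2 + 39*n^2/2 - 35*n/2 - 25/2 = (n - 1)*(n + 1/2)*(n + 5)^2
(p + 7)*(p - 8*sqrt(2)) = p^2 - 8*sqrt(2)*p + 7*p - 56*sqrt(2)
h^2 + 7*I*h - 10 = (h + 2*I)*(h + 5*I)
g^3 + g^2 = g^2*(g + 1)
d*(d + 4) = d^2 + 4*d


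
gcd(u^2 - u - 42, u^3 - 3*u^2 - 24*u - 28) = u - 7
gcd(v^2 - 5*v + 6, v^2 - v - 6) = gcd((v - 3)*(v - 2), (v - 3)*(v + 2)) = v - 3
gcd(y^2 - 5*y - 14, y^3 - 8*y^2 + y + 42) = y^2 - 5*y - 14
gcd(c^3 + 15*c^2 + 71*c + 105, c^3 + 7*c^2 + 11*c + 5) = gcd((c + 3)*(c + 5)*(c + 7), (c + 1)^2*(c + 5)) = c + 5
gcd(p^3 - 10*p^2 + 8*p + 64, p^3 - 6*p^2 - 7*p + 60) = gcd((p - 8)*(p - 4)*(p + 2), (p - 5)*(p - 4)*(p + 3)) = p - 4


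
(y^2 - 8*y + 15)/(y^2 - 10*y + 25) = (y - 3)/(y - 5)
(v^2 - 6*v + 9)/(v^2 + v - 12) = (v - 3)/(v + 4)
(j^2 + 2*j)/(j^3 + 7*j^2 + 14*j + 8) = j/(j^2 + 5*j + 4)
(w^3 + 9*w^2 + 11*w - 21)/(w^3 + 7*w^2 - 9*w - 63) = (w - 1)/(w - 3)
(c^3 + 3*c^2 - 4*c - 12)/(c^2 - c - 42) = (-c^3 - 3*c^2 + 4*c + 12)/(-c^2 + c + 42)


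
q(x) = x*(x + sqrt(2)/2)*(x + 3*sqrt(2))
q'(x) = x*(x + sqrt(2)/2) + x*(x + 3*sqrt(2)) + (x + sqrt(2)/2)*(x + 3*sqrt(2)) = 3*x^2 + 7*sqrt(2)*x + 3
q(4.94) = 256.17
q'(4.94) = 125.11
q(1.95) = 32.09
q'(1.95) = 33.71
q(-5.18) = -21.72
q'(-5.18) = 32.22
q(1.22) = 12.84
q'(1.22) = 19.54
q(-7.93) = -211.20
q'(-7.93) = 113.15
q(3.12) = 87.91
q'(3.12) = 63.09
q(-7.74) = -190.38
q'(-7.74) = 106.10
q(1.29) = 14.25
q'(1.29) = 20.76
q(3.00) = 80.55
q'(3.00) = 59.70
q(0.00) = 0.00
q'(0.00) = 3.00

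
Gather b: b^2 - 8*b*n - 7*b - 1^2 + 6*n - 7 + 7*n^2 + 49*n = b^2 + b*(-8*n - 7) + 7*n^2 + 55*n - 8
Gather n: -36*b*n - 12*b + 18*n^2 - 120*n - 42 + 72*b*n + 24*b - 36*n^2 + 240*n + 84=12*b - 18*n^2 + n*(36*b + 120) + 42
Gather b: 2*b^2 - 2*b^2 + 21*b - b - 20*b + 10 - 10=0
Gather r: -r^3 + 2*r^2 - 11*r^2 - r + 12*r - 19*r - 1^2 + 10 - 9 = -r^3 - 9*r^2 - 8*r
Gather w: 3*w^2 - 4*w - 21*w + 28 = 3*w^2 - 25*w + 28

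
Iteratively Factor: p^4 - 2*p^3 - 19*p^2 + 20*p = (p - 5)*(p^3 + 3*p^2 - 4*p) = (p - 5)*(p - 1)*(p^2 + 4*p) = p*(p - 5)*(p - 1)*(p + 4)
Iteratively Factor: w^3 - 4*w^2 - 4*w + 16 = (w - 2)*(w^2 - 2*w - 8) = (w - 4)*(w - 2)*(w + 2)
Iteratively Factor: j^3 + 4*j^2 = (j)*(j^2 + 4*j) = j^2*(j + 4)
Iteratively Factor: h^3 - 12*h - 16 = (h + 2)*(h^2 - 2*h - 8) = (h - 4)*(h + 2)*(h + 2)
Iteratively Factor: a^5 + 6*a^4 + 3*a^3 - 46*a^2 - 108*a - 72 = (a + 2)*(a^4 + 4*a^3 - 5*a^2 - 36*a - 36) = (a + 2)*(a + 3)*(a^3 + a^2 - 8*a - 12) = (a - 3)*(a + 2)*(a + 3)*(a^2 + 4*a + 4) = (a - 3)*(a + 2)^2*(a + 3)*(a + 2)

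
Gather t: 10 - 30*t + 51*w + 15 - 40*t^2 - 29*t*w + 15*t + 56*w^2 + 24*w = -40*t^2 + t*(-29*w - 15) + 56*w^2 + 75*w + 25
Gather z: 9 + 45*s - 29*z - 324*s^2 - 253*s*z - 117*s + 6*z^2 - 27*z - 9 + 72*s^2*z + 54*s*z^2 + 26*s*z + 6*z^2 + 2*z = -324*s^2 - 72*s + z^2*(54*s + 12) + z*(72*s^2 - 227*s - 54)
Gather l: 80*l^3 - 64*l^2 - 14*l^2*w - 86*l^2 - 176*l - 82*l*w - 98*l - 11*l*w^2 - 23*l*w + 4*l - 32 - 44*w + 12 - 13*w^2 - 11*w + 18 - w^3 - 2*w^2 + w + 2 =80*l^3 + l^2*(-14*w - 150) + l*(-11*w^2 - 105*w - 270) - w^3 - 15*w^2 - 54*w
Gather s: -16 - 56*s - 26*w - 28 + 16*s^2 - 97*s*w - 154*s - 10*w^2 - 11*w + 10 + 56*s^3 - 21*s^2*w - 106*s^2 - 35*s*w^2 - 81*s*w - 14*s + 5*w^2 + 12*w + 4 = 56*s^3 + s^2*(-21*w - 90) + s*(-35*w^2 - 178*w - 224) - 5*w^2 - 25*w - 30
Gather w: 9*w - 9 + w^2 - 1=w^2 + 9*w - 10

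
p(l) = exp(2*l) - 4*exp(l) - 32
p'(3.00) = 726.52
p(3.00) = 291.09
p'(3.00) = 726.52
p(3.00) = 291.09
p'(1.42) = 17.68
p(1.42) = -31.43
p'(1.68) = 36.12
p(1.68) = -24.67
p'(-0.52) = -1.67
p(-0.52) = -34.02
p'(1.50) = 22.24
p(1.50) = -29.84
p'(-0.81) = -1.38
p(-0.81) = -33.58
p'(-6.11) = -0.01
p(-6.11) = -32.01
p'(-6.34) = -0.01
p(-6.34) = -32.01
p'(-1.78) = -0.62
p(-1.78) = -32.65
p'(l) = 2*exp(2*l) - 4*exp(l)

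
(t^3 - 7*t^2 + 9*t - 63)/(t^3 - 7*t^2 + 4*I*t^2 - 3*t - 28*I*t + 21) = (t - 3*I)/(t + I)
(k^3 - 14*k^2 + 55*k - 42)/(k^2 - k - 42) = (k^2 - 7*k + 6)/(k + 6)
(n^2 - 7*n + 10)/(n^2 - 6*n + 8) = (n - 5)/(n - 4)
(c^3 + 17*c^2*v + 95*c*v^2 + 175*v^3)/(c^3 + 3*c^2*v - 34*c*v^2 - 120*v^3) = (-c^2 - 12*c*v - 35*v^2)/(-c^2 + 2*c*v + 24*v^2)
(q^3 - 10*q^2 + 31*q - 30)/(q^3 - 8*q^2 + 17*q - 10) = (q - 3)/(q - 1)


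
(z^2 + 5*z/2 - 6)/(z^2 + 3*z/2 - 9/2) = (z + 4)/(z + 3)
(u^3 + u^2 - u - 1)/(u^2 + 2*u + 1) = u - 1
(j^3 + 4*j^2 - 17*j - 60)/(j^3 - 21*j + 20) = (j + 3)/(j - 1)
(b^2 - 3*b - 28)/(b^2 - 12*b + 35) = (b + 4)/(b - 5)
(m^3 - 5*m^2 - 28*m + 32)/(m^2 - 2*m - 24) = (m^2 - 9*m + 8)/(m - 6)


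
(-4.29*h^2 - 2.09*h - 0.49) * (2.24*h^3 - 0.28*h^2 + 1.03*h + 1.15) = -9.6096*h^5 - 3.4804*h^4 - 4.9311*h^3 - 6.949*h^2 - 2.9082*h - 0.5635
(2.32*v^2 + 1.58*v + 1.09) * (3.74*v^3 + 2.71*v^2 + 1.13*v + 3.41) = 8.6768*v^5 + 12.1964*v^4 + 10.98*v^3 + 12.6505*v^2 + 6.6195*v + 3.7169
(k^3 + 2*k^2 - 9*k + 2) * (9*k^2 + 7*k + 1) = 9*k^5 + 25*k^4 - 66*k^3 - 43*k^2 + 5*k + 2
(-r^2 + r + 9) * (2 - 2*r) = 2*r^3 - 4*r^2 - 16*r + 18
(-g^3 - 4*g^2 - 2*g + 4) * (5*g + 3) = -5*g^4 - 23*g^3 - 22*g^2 + 14*g + 12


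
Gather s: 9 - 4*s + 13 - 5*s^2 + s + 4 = -5*s^2 - 3*s + 26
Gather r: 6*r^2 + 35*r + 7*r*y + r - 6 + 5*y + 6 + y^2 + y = 6*r^2 + r*(7*y + 36) + y^2 + 6*y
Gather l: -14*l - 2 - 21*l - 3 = -35*l - 5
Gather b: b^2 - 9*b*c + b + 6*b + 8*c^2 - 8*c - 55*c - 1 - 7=b^2 + b*(7 - 9*c) + 8*c^2 - 63*c - 8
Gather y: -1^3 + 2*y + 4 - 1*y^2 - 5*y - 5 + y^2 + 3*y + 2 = 0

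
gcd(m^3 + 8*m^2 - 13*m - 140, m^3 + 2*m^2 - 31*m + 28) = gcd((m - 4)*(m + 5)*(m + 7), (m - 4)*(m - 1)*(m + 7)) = m^2 + 3*m - 28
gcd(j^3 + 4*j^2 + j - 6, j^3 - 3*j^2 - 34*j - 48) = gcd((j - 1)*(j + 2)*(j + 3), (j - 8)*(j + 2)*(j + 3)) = j^2 + 5*j + 6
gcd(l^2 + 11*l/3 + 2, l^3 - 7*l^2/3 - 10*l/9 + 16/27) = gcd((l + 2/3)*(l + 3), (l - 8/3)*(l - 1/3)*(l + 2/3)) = l + 2/3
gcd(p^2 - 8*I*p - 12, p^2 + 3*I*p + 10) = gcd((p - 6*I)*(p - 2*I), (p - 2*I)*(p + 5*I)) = p - 2*I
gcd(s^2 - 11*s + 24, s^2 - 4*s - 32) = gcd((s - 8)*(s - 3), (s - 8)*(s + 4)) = s - 8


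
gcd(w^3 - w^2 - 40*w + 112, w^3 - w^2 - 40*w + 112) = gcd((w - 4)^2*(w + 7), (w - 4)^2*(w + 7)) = w^3 - w^2 - 40*w + 112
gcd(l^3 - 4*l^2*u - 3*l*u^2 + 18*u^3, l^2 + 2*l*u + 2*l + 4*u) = l + 2*u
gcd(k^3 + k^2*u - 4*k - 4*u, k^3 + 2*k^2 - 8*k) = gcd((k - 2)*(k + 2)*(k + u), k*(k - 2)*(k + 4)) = k - 2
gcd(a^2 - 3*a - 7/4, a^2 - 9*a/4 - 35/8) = a - 7/2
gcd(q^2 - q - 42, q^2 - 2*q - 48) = q + 6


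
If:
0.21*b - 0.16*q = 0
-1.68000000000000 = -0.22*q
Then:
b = 5.82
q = 7.64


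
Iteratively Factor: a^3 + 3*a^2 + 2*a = (a + 1)*(a^2 + 2*a) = a*(a + 1)*(a + 2)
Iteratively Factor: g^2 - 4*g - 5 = (g - 5)*(g + 1)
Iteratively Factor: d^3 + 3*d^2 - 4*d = (d)*(d^2 + 3*d - 4) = d*(d - 1)*(d + 4)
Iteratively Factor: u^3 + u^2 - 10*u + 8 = (u - 2)*(u^2 + 3*u - 4) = (u - 2)*(u + 4)*(u - 1)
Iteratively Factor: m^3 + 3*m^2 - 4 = (m - 1)*(m^2 + 4*m + 4) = (m - 1)*(m + 2)*(m + 2)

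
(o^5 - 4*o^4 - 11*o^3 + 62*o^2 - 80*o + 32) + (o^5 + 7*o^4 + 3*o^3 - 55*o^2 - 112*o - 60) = 2*o^5 + 3*o^4 - 8*o^3 + 7*o^2 - 192*o - 28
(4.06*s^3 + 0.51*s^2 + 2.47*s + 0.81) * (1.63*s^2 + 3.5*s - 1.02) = 6.6178*s^5 + 15.0413*s^4 + 1.6699*s^3 + 9.4451*s^2 + 0.3156*s - 0.8262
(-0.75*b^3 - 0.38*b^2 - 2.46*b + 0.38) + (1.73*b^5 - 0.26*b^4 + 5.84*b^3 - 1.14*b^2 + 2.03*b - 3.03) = 1.73*b^5 - 0.26*b^4 + 5.09*b^3 - 1.52*b^2 - 0.43*b - 2.65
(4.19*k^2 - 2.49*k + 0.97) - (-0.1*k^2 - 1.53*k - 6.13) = 4.29*k^2 - 0.96*k + 7.1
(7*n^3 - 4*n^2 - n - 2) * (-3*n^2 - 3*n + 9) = -21*n^5 - 9*n^4 + 78*n^3 - 27*n^2 - 3*n - 18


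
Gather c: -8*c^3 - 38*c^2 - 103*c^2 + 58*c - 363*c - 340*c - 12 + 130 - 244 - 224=-8*c^3 - 141*c^2 - 645*c - 350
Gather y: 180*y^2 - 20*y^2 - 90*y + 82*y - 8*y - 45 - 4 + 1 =160*y^2 - 16*y - 48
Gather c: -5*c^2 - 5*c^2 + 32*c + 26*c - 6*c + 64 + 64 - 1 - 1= -10*c^2 + 52*c + 126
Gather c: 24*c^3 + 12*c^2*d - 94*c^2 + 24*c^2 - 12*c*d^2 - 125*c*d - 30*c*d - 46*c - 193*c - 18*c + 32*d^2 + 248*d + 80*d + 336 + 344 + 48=24*c^3 + c^2*(12*d - 70) + c*(-12*d^2 - 155*d - 257) + 32*d^2 + 328*d + 728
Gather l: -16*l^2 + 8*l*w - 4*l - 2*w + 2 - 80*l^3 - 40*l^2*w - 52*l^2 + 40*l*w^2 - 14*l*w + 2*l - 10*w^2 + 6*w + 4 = -80*l^3 + l^2*(-40*w - 68) + l*(40*w^2 - 6*w - 2) - 10*w^2 + 4*w + 6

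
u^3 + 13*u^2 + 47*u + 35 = (u + 1)*(u + 5)*(u + 7)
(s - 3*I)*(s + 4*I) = s^2 + I*s + 12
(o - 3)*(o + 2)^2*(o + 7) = o^4 + 8*o^3 - o^2 - 68*o - 84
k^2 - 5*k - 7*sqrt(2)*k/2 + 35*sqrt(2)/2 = (k - 5)*(k - 7*sqrt(2)/2)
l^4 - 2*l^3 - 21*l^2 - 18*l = l*(l - 6)*(l + 1)*(l + 3)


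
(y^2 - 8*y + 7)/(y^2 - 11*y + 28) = (y - 1)/(y - 4)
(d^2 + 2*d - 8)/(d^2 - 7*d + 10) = (d + 4)/(d - 5)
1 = 1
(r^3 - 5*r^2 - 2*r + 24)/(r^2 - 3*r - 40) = (-r^3 + 5*r^2 + 2*r - 24)/(-r^2 + 3*r + 40)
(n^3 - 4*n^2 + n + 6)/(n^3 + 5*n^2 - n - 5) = (n^2 - 5*n + 6)/(n^2 + 4*n - 5)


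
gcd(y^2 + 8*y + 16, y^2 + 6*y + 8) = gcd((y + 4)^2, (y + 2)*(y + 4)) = y + 4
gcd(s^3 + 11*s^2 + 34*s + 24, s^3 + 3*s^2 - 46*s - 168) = s^2 + 10*s + 24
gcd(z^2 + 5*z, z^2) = z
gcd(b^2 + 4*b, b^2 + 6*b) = b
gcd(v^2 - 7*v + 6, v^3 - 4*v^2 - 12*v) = v - 6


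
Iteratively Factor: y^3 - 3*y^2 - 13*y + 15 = (y + 3)*(y^2 - 6*y + 5) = (y - 1)*(y + 3)*(y - 5)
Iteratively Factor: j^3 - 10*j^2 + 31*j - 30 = (j - 3)*(j^2 - 7*j + 10) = (j - 5)*(j - 3)*(j - 2)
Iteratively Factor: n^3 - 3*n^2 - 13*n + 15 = (n - 5)*(n^2 + 2*n - 3) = (n - 5)*(n + 3)*(n - 1)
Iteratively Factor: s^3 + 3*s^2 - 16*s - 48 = (s + 4)*(s^2 - s - 12) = (s - 4)*(s + 4)*(s + 3)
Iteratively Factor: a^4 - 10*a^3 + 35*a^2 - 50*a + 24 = (a - 4)*(a^3 - 6*a^2 + 11*a - 6) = (a - 4)*(a - 2)*(a^2 - 4*a + 3) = (a - 4)*(a - 2)*(a - 1)*(a - 3)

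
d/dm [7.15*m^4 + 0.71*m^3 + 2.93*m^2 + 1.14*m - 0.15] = 28.6*m^3 + 2.13*m^2 + 5.86*m + 1.14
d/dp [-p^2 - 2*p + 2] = -2*p - 2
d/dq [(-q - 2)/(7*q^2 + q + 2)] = (-7*q^2 - q + (q + 2)*(14*q + 1) - 2)/(7*q^2 + q + 2)^2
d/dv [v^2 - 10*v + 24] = 2*v - 10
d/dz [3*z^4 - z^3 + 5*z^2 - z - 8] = 12*z^3 - 3*z^2 + 10*z - 1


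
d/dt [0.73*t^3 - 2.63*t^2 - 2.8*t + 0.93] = 2.19*t^2 - 5.26*t - 2.8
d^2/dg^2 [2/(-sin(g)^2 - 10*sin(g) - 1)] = 4*(2*sin(g)^4 + 15*sin(g)^3 + 45*sin(g)^2 - 35*sin(g) - 99)/(sin(g)^2 + 10*sin(g) + 1)^3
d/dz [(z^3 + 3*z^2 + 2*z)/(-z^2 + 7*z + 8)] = (-z^2 + 16*z + 16)/(z^2 - 16*z + 64)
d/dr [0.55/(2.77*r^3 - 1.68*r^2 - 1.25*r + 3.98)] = (-4.5705*r^2 + 1.848*r + 0.6875)/(2.77*r^3 - 1.68*r^2 - 1.25*r + 3.98)^2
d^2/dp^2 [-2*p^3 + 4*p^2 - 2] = 8 - 12*p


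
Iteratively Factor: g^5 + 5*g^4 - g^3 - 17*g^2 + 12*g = (g)*(g^4 + 5*g^3 - g^2 - 17*g + 12) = g*(g - 1)*(g^3 + 6*g^2 + 5*g - 12) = g*(g - 1)*(g + 4)*(g^2 + 2*g - 3) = g*(g - 1)*(g + 3)*(g + 4)*(g - 1)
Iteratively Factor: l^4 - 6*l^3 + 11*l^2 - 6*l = (l)*(l^3 - 6*l^2 + 11*l - 6) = l*(l - 1)*(l^2 - 5*l + 6) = l*(l - 2)*(l - 1)*(l - 3)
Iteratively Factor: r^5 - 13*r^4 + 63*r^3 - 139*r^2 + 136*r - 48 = (r - 1)*(r^4 - 12*r^3 + 51*r^2 - 88*r + 48) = (r - 4)*(r - 1)*(r^3 - 8*r^2 + 19*r - 12) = (r - 4)^2*(r - 1)*(r^2 - 4*r + 3) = (r - 4)^2*(r - 1)^2*(r - 3)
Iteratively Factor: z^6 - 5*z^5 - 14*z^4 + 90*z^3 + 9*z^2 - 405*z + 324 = (z - 3)*(z^5 - 2*z^4 - 20*z^3 + 30*z^2 + 99*z - 108) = (z - 3)^2*(z^4 + z^3 - 17*z^2 - 21*z + 36) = (z - 3)^2*(z + 3)*(z^3 - 2*z^2 - 11*z + 12) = (z - 4)*(z - 3)^2*(z + 3)*(z^2 + 2*z - 3) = (z - 4)*(z - 3)^2*(z - 1)*(z + 3)*(z + 3)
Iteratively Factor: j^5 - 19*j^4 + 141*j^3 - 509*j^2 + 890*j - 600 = (j - 5)*(j^4 - 14*j^3 + 71*j^2 - 154*j + 120) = (j - 5)*(j - 2)*(j^3 - 12*j^2 + 47*j - 60) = (j - 5)*(j - 3)*(j - 2)*(j^2 - 9*j + 20) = (j - 5)^2*(j - 3)*(j - 2)*(j - 4)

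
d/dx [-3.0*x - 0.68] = -3.00000000000000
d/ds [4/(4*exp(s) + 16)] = -exp(s)/(exp(s) + 4)^2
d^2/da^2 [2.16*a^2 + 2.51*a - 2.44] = 4.32000000000000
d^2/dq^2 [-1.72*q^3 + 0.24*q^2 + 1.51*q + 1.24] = 0.48 - 10.32*q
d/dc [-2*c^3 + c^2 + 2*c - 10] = -6*c^2 + 2*c + 2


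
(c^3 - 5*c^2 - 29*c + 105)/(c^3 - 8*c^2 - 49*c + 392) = (c^2 + 2*c - 15)/(c^2 - c - 56)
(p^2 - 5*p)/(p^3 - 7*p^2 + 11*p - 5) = p/(p^2 - 2*p + 1)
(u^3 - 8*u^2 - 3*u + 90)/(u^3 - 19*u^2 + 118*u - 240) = (u + 3)/(u - 8)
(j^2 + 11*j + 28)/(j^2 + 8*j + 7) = (j + 4)/(j + 1)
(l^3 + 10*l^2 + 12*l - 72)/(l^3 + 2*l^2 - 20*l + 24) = (l + 6)/(l - 2)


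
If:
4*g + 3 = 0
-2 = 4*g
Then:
No Solution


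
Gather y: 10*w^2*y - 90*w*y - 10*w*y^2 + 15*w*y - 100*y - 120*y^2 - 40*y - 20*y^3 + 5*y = -20*y^3 + y^2*(-10*w - 120) + y*(10*w^2 - 75*w - 135)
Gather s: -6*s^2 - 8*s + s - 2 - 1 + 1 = -6*s^2 - 7*s - 2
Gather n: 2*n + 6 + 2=2*n + 8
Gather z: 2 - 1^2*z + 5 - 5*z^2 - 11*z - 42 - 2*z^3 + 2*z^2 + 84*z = -2*z^3 - 3*z^2 + 72*z - 35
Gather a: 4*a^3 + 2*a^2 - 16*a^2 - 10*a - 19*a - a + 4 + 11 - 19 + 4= 4*a^3 - 14*a^2 - 30*a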